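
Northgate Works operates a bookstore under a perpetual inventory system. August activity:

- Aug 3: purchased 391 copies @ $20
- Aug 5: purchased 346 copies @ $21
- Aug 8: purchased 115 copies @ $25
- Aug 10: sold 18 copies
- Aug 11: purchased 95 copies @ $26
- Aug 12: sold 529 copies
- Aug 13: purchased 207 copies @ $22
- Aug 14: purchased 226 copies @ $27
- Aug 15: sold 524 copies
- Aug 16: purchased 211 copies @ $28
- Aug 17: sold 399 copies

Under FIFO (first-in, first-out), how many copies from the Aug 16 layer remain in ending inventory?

121

Aug 10, 18 sold [FIFO — oldest first]: 18 @ $20 = $360
Aug 12, 529 sold [FIFO — oldest first]: 373 @ $20 + 156 @ $21 = $10,736
Aug 15, 524 sold [FIFO — oldest first]: 190 @ $21 + 115 @ $25 + 95 @ $26 + 124 @ $22 = $12,063
Aug 17, 399 sold [FIFO — oldest first]: 83 @ $22 + 226 @ $27 + 90 @ $28 = $10,448
Total COGS = $360 + $10,736 + $12,063 + $10,448 = $33,607
Ending inventory: 121 @ $28 = $3,388
Check: goods available $36,995 = COGS $33,607 + ending $3,388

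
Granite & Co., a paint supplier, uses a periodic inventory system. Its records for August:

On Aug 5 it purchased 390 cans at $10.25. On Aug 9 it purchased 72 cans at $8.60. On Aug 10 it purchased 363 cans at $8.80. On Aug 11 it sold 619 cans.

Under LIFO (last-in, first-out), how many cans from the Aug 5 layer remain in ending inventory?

Aug 11, 619 sold [LIFO — newest first]: 363 @ $8.80 + 72 @ $8.60 + 184 @ $10.25 = $5,699.60
Ending inventory: 206 @ $10.25 = $2,111.50

206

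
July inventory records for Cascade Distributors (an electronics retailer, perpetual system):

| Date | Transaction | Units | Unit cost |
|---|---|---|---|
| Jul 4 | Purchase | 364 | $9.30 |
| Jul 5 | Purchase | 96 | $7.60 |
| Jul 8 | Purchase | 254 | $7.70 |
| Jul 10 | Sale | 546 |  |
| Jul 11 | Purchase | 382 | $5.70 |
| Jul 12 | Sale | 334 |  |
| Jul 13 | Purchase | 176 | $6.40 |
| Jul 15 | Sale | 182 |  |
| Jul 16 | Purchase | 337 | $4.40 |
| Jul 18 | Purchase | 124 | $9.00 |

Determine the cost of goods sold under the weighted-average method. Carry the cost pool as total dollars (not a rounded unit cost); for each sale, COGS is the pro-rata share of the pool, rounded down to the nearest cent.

COGS = $8,012.35

After Jul 4: 364 on hand, pool $3,385.20 (≈ $9.3000 each)
After Jul 5: 460 on hand, pool $4,114.80 (≈ $8.9452 each)
After Jul 8: 714 on hand, pool $6,070.60 (≈ $8.5022 each)
Jul 10, sell 546: 546/714 × $6,070.60 → $4,642.22
After Jul 11: 550 on hand, pool $3,605.78 (≈ $6.5560 each)
Jul 12, sell 334: 334/550 × $3,605.78 → $2,189.69
After Jul 13: 392 on hand, pool $2,542.49 (≈ $6.4859 each)
Jul 15, sell 182: 182/392 × $2,542.49 → $1,180.44
After Jul 16: 547 on hand, pool $2,844.85 (≈ $5.2008 each)
After Jul 18: 671 on hand, pool $3,960.85 (≈ $5.9029 each)
Total COGS = $4,642.22 + $2,189.69 + $1,180.44 = $8,012.35
Ending inventory (cost pool remaining) = $3,960.85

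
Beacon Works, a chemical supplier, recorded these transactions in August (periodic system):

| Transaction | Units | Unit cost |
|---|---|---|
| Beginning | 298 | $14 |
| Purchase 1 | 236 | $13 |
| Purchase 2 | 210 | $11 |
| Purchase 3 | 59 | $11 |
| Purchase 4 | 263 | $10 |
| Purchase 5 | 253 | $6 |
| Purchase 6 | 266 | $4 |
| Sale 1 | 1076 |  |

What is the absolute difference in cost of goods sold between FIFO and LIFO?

FIFO COGS: 298 @ $14 + 236 @ $13 + 210 @ $11 + 59 @ $11 + 263 @ $10 + 10 @ $6 = $12,889
LIFO COGS: 266 @ $4 + 253 @ $6 + 263 @ $10 + 59 @ $11 + 210 @ $11 + 25 @ $13 = $8,496
Difference = |$12,889 − $8,496| = $4,393

$4,393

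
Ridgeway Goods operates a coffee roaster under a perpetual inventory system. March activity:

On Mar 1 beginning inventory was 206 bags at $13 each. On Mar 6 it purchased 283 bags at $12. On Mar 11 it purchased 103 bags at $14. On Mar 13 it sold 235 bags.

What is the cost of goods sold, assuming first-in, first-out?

COGS = $3,026

Mar 13, 235 sold [FIFO — oldest first]: 206 @ $13 + 29 @ $12 = $3,026
Ending inventory: 254 @ $12 + 103 @ $14 = $4,490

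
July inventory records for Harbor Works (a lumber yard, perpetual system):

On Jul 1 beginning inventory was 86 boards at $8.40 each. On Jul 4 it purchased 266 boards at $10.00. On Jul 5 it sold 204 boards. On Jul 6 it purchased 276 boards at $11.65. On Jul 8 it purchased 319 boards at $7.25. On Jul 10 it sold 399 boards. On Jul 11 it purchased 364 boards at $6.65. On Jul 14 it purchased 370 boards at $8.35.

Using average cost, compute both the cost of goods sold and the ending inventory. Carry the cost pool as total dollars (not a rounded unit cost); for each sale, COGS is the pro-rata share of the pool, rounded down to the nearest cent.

After Jul 1: 86 on hand, pool $722.40 (≈ $8.4000 each)
After Jul 4: 352 on hand, pool $3,382.40 (≈ $9.6091 each)
Jul 5, sell 204: 204/352 × $3,382.40 → $1,960.25
After Jul 6: 424 on hand, pool $4,637.55 (≈ $10.9376 each)
After Jul 8: 743 on hand, pool $6,950.30 (≈ $9.3544 each)
Jul 10, sell 399: 399/743 × $6,950.30 → $3,732.39
After Jul 11: 708 on hand, pool $5,638.51 (≈ $7.9640 each)
After Jul 14: 1078 on hand, pool $8,728.01 (≈ $8.0965 each)
Total COGS = $1,960.25 + $3,732.39 = $5,692.64
Ending inventory (cost pool remaining) = $8,728.01

COGS = $5,692.64; ending inventory = $8,728.01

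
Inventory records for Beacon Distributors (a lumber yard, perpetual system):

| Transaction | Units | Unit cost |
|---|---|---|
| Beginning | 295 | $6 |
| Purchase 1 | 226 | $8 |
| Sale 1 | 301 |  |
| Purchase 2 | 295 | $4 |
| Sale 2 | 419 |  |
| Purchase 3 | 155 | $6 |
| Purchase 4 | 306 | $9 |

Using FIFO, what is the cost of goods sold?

COGS = $4,374

Sale 1 (301) [FIFO — oldest first]: 295 @ $6 + 6 @ $8 = $1,818
Sale 2 (419) [FIFO — oldest first]: 220 @ $8 + 199 @ $4 = $2,556
Total COGS = $1,818 + $2,556 = $4,374
Ending inventory: 96 @ $4 + 155 @ $6 + 306 @ $9 = $4,068
Check: goods available $8,442 = COGS $4,374 + ending $4,068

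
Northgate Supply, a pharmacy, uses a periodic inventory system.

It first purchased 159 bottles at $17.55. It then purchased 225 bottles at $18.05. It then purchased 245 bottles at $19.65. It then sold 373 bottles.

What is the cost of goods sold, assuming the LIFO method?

COGS = $7,124.65

Sale 1 (373) [LIFO — newest first]: 245 @ $19.65 + 128 @ $18.05 = $7,124.65
Ending inventory: 159 @ $17.55 + 97 @ $18.05 = $4,541.30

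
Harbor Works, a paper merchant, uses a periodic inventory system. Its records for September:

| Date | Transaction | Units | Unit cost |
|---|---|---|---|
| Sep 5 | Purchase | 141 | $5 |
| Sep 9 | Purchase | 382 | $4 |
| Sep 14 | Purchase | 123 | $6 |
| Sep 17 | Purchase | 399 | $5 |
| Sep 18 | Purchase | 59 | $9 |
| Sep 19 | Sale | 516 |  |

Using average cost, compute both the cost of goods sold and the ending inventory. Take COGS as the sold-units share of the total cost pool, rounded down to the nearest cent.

COGS = $2,569.25; ending inventory = $2,927.75

Sep 19, sell 516: 516/1104 × $5,497.00 → $2,569.25
Ending inventory (cost pool remaining) = $2,927.75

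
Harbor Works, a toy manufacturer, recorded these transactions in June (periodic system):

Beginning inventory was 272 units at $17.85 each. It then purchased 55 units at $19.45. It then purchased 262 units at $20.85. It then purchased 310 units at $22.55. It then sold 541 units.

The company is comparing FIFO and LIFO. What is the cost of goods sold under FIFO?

FIFO COGS: 272 @ $17.85 + 55 @ $19.45 + 214 @ $20.85 = $10,386.85
LIFO COGS: 310 @ $22.55 + 231 @ $20.85 = $11,806.85

COGS = $10,386.85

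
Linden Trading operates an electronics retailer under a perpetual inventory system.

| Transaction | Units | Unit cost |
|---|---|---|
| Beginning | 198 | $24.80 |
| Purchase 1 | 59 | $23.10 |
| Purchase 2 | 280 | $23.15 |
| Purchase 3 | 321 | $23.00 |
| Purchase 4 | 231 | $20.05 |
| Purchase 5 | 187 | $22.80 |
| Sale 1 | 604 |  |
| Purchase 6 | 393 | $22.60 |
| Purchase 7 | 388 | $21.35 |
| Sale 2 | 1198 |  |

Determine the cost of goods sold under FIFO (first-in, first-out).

Sale 1 (604) [FIFO — oldest first]: 198 @ $24.80 + 59 @ $23.10 + 280 @ $23.15 + 67 @ $23.00 = $14,296.30
Sale 2 (1198) [FIFO — oldest first]: 254 @ $23.00 + 231 @ $20.05 + 187 @ $22.80 + 393 @ $22.60 + 133 @ $21.35 = $26,458.50
Total COGS = $14,296.30 + $26,458.50 = $40,754.80
Ending inventory: 255 @ $21.35 = $5,444.25

COGS = $40,754.80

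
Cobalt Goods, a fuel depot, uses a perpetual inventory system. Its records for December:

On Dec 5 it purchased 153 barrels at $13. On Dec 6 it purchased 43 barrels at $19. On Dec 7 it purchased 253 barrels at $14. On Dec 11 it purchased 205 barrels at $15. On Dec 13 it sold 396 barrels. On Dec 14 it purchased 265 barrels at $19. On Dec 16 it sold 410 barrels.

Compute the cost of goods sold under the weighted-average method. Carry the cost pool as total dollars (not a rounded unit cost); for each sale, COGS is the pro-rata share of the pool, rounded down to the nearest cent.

After Dec 5: 153 on hand, pool $1,989.00 (≈ $13.0000 each)
After Dec 6: 196 on hand, pool $2,806.00 (≈ $14.3163 each)
After Dec 7: 449 on hand, pool $6,348.00 (≈ $14.1381 each)
After Dec 11: 654 on hand, pool $9,423.00 (≈ $14.4083 each)
Dec 13, sell 396: 396/654 × $9,423.00 → $5,705.66
After Dec 14: 523 on hand, pool $8,752.34 (≈ $16.7349 each)
Dec 16, sell 410: 410/523 × $8,752.34 → $6,861.29
Total COGS = $5,705.66 + $6,861.29 = $12,566.95
Ending inventory (cost pool remaining) = $1,891.05

COGS = $12,566.95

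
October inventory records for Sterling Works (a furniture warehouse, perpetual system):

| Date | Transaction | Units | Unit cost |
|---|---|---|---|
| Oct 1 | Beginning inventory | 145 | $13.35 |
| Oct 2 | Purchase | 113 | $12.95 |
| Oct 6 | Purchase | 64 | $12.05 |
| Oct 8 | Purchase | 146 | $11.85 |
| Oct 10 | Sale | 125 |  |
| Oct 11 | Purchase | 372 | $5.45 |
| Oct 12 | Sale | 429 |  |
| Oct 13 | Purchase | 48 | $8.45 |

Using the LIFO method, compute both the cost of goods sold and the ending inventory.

COGS = $4,191.30; ending inventory = $4,142.10

Oct 10, 125 sold [LIFO — newest first]: 125 @ $11.85 = $1,481.25
Oct 12, 429 sold [LIFO — newest first]: 372 @ $5.45 + 21 @ $11.85 + 36 @ $12.05 = $2,710.05
Total COGS = $1,481.25 + $2,710.05 = $4,191.30
Ending inventory: 145 @ $13.35 + 113 @ $12.95 + 28 @ $12.05 + 48 @ $8.45 = $4,142.10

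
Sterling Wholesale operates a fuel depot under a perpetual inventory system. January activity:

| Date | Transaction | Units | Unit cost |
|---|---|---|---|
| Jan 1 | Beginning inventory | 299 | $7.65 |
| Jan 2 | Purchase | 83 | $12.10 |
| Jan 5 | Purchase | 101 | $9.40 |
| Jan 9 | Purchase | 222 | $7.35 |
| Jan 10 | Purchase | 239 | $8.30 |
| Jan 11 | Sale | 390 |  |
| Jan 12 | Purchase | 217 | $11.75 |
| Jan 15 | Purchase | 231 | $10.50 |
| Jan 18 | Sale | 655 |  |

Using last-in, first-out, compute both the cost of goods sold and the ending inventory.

COGS = $9,963.55; ending inventory = $2,868.15

Jan 11, 390 sold [LIFO — newest first]: 239 @ $8.30 + 151 @ $7.35 = $3,093.55
Jan 18, 655 sold [LIFO — newest first]: 231 @ $10.50 + 217 @ $11.75 + 71 @ $7.35 + 101 @ $9.40 + 35 @ $12.10 = $6,870.00
Total COGS = $3,093.55 + $6,870.00 = $9,963.55
Ending inventory: 299 @ $7.65 + 48 @ $12.10 = $2,868.15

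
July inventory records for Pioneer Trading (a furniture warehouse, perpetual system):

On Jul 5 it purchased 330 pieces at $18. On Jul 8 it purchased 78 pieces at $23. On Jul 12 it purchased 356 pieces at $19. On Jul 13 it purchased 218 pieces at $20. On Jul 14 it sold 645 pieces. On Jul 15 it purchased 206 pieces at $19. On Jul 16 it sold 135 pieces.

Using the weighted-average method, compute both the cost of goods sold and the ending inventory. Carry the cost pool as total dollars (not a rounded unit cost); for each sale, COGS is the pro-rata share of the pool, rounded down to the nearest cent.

COGS = $14,968.42; ending inventory = $7,803.58

After Jul 5: 330 on hand, pool $5,940.00 (≈ $18.0000 each)
After Jul 8: 408 on hand, pool $7,734.00 (≈ $18.9559 each)
After Jul 12: 764 on hand, pool $14,498.00 (≈ $18.9764 each)
After Jul 13: 982 on hand, pool $18,858.00 (≈ $19.2037 each)
Jul 14, sell 645: 645/982 × $18,858.00 → $12,386.36
After Jul 15: 543 on hand, pool $10,385.64 (≈ $19.1264 each)
Jul 16, sell 135: 135/543 × $10,385.64 → $2,582.06
Total COGS = $12,386.36 + $2,582.06 = $14,968.42
Ending inventory (cost pool remaining) = $7,803.58
Check: goods available $22,772.00 = COGS $14,968.42 + ending $7,803.58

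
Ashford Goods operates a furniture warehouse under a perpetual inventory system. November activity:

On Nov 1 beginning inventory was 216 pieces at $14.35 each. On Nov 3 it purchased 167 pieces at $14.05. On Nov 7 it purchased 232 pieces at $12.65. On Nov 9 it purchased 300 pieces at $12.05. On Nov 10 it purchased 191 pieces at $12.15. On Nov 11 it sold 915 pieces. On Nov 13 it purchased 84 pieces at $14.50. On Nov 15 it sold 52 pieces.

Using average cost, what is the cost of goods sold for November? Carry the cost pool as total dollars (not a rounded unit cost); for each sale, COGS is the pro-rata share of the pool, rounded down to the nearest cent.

After Nov 1: 216 on hand, pool $3,099.60 (≈ $14.3500 each)
After Nov 3: 383 on hand, pool $5,445.95 (≈ $14.2192 each)
After Nov 7: 615 on hand, pool $8,380.75 (≈ $13.6272 each)
After Nov 9: 915 on hand, pool $11,995.75 (≈ $13.1101 each)
After Nov 10: 1106 on hand, pool $14,316.40 (≈ $12.9443 each)
Nov 11, sell 915: 915/1106 × $14,316.40 → $11,844.03
After Nov 13: 275 on hand, pool $3,690.37 (≈ $13.4195 each)
Nov 15, sell 52: 52/275 × $3,690.37 → $697.81
Total COGS = $11,844.03 + $697.81 = $12,541.84
Ending inventory (cost pool remaining) = $2,992.56

COGS = $12,541.84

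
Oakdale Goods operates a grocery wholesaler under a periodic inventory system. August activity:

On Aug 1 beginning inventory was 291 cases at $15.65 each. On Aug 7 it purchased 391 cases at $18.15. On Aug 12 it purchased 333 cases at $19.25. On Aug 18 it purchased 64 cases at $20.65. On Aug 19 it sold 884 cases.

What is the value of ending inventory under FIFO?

Aug 19, 884 sold [FIFO — oldest first]: 291 @ $15.65 + 391 @ $18.15 + 202 @ $19.25 = $15,539.30
Ending inventory: 131 @ $19.25 + 64 @ $20.65 = $3,843.35
Check: goods available $19,382.65 = COGS $15,539.30 + ending $3,843.35

Ending inventory = $3,843.35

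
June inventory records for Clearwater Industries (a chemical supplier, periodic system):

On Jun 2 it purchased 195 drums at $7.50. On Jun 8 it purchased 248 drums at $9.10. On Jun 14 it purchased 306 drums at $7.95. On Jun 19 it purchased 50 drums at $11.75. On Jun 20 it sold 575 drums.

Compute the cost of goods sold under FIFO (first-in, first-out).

Jun 20, 575 sold [FIFO — oldest first]: 195 @ $7.50 + 248 @ $9.10 + 132 @ $7.95 = $4,768.70
Ending inventory: 174 @ $7.95 + 50 @ $11.75 = $1,970.80
Check: goods available $6,739.50 = COGS $4,768.70 + ending $1,970.80

COGS = $4,768.70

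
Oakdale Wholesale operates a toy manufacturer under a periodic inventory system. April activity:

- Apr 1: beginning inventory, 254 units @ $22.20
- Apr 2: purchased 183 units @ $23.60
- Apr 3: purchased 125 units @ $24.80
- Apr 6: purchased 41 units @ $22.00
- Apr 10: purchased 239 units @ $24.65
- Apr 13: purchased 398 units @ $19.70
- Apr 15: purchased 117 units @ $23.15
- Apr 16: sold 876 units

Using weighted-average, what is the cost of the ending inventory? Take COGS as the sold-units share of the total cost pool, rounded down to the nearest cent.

Ending inventory = $10,775.57

Apr 16, sell 876: 876/1357 × $30,400.10 → $19,624.53
Ending inventory (cost pool remaining) = $10,775.57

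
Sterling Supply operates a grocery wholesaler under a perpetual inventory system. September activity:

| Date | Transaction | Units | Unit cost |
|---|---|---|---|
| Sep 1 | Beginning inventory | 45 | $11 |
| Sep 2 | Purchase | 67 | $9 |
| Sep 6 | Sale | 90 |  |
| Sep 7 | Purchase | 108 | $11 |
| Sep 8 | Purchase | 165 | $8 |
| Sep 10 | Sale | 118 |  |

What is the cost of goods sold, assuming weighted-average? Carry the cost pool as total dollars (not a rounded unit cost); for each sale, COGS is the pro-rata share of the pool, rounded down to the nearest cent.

COGS = $1,971.79

After Sep 1: 45 on hand, pool $495.00 (≈ $11.0000 each)
After Sep 2: 112 on hand, pool $1,098.00 (≈ $9.8036 each)
Sep 6, sell 90: 90/112 × $1,098.00 → $882.32
After Sep 7: 130 on hand, pool $1,403.68 (≈ $10.7975 each)
After Sep 8: 295 on hand, pool $2,723.68 (≈ $9.2328 each)
Sep 10, sell 118: 118/295 × $2,723.68 → $1,089.47
Total COGS = $882.32 + $1,089.47 = $1,971.79
Ending inventory (cost pool remaining) = $1,634.21
Check: goods available $3,606.00 = COGS $1,971.79 + ending $1,634.21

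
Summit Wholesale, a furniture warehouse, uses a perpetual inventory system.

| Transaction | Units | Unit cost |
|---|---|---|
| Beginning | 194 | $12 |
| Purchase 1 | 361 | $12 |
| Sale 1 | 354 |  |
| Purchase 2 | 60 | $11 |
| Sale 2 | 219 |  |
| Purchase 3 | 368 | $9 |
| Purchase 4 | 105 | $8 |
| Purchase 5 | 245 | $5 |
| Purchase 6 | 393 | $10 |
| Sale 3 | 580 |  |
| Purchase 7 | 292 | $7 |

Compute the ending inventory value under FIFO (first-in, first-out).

Sale 1 (354) [FIFO — oldest first]: 194 @ $12 + 160 @ $12 = $4,248
Sale 2 (219) [FIFO — oldest first]: 201 @ $12 + 18 @ $11 = $2,610
Sale 3 (580) [FIFO — oldest first]: 42 @ $11 + 368 @ $9 + 105 @ $8 + 65 @ $5 = $4,939
Total COGS = $4,248 + $2,610 + $4,939 = $11,797
Ending inventory: 180 @ $5 + 393 @ $10 + 292 @ $7 = $6,874

Ending inventory = $6,874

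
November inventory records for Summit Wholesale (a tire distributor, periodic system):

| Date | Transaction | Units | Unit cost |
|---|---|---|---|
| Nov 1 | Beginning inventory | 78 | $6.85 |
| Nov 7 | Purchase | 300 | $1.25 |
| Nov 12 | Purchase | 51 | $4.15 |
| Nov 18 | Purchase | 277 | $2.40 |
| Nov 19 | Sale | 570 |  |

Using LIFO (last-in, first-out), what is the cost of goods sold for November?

Nov 19, 570 sold [LIFO — newest first]: 277 @ $2.40 + 51 @ $4.15 + 242 @ $1.25 = $1,178.95
Ending inventory: 78 @ $6.85 + 58 @ $1.25 = $606.80

COGS = $1,178.95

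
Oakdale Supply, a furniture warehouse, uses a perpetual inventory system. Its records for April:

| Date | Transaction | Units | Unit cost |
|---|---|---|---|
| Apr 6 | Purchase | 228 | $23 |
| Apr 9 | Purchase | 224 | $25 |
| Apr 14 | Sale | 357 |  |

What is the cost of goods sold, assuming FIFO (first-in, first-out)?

Apr 14, 357 sold [FIFO — oldest first]: 228 @ $23 + 129 @ $25 = $8,469
Ending inventory: 95 @ $25 = $2,375
Check: goods available $10,844 = COGS $8,469 + ending $2,375

COGS = $8,469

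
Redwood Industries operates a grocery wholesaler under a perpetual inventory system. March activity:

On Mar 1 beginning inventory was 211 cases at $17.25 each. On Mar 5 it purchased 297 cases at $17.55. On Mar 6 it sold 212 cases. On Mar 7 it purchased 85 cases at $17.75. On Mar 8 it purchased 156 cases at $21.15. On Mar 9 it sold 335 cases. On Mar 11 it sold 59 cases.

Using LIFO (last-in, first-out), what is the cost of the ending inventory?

Mar 6, 212 sold [LIFO — newest first]: 212 @ $17.55 = $3,720.60
Mar 9, 335 sold [LIFO — newest first]: 156 @ $21.15 + 85 @ $17.75 + 85 @ $17.55 + 9 @ $17.25 = $6,455.15
Mar 11, 59 sold [LIFO — newest first]: 59 @ $17.25 = $1,017.75
Total COGS = $3,720.60 + $6,455.15 + $1,017.75 = $11,193.50
Ending inventory: 143 @ $17.25 = $2,466.75
Check: goods available $13,660.25 = COGS $11,193.50 + ending $2,466.75

Ending inventory = $2,466.75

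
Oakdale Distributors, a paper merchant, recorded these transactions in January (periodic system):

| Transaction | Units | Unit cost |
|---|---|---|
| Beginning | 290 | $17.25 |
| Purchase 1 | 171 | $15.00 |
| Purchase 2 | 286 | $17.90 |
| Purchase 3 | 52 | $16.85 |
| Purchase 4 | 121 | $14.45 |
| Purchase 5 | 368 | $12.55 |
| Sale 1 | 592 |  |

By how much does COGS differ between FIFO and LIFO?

$1,756.45

FIFO COGS: 290 @ $17.25 + 171 @ $15.00 + 131 @ $17.90 = $9,912.40
LIFO COGS: 368 @ $12.55 + 121 @ $14.45 + 52 @ $16.85 + 51 @ $17.90 = $8,155.95
Difference = |$9,912.40 − $8,155.95| = $1,756.45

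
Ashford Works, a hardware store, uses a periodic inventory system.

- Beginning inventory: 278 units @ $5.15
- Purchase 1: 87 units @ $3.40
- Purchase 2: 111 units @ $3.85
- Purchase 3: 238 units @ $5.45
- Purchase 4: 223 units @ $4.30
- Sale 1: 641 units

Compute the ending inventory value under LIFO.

Sale 1 (641) [LIFO — newest first]: 223 @ $4.30 + 238 @ $5.45 + 111 @ $3.85 + 69 @ $3.40 = $2,917.95
Ending inventory: 278 @ $5.15 + 18 @ $3.40 = $1,492.90

Ending inventory = $1,492.90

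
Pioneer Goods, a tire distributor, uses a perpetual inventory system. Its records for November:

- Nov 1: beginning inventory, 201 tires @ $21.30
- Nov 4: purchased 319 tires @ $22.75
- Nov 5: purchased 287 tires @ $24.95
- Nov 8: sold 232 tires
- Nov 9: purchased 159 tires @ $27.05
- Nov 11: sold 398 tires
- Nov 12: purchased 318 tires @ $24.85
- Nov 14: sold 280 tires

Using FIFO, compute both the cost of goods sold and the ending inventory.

Nov 8, 232 sold [FIFO — oldest first]: 201 @ $21.30 + 31 @ $22.75 = $4,986.55
Nov 11, 398 sold [FIFO — oldest first]: 288 @ $22.75 + 110 @ $24.95 = $9,296.50
Nov 14, 280 sold [FIFO — oldest first]: 177 @ $24.95 + 103 @ $27.05 = $7,202.30
Total COGS = $4,986.55 + $9,296.50 + $7,202.30 = $21,485.35
Ending inventory: 56 @ $27.05 + 318 @ $24.85 = $9,417.10

COGS = $21,485.35; ending inventory = $9,417.10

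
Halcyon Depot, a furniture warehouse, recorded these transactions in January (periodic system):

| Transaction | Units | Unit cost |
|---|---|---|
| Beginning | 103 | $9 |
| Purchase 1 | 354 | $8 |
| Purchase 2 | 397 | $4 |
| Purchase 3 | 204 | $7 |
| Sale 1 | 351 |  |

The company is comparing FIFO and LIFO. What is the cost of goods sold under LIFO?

COGS = $2,016

FIFO COGS: 103 @ $9 + 248 @ $8 = $2,911
LIFO COGS: 204 @ $7 + 147 @ $4 = $2,016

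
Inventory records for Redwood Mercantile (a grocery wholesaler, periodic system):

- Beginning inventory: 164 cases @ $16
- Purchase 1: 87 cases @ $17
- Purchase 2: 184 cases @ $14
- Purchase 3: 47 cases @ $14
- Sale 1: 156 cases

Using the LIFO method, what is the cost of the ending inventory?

Ending inventory = $5,153

Sale 1 (156) [LIFO — newest first]: 47 @ $14 + 109 @ $14 = $2,184
Ending inventory: 164 @ $16 + 87 @ $17 + 75 @ $14 = $5,153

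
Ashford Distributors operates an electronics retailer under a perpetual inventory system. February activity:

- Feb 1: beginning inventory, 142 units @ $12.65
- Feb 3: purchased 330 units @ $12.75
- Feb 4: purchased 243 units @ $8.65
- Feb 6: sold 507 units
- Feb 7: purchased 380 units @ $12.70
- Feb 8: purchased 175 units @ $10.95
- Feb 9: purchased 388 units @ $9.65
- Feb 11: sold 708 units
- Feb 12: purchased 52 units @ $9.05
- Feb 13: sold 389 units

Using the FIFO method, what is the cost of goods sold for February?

Feb 6, 507 sold [FIFO — oldest first]: 142 @ $12.65 + 330 @ $12.75 + 35 @ $8.65 = $6,306.55
Feb 11, 708 sold [FIFO — oldest first]: 208 @ $8.65 + 380 @ $12.70 + 120 @ $10.95 = $7,939.20
Feb 13, 389 sold [FIFO — oldest first]: 55 @ $10.95 + 334 @ $9.65 = $3,825.35
Total COGS = $6,306.55 + $7,939.20 + $3,825.35 = $18,071.10
Ending inventory: 54 @ $9.65 + 52 @ $9.05 = $991.70
Check: goods available $19,062.80 = COGS $18,071.10 + ending $991.70

COGS = $18,071.10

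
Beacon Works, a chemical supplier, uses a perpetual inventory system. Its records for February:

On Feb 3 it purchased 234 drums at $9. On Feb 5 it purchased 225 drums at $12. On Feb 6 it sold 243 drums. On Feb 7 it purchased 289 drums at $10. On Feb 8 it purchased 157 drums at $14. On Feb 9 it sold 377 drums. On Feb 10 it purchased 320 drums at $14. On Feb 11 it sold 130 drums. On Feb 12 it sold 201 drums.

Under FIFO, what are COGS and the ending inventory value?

COGS = $10,538; ending inventory = $3,836

Feb 6, 243 sold [FIFO — oldest first]: 234 @ $9 + 9 @ $12 = $2,214
Feb 9, 377 sold [FIFO — oldest first]: 216 @ $12 + 161 @ $10 = $4,202
Feb 11, 130 sold [FIFO — oldest first]: 128 @ $10 + 2 @ $14 = $1,308
Feb 12, 201 sold [FIFO — oldest first]: 155 @ $14 + 46 @ $14 = $2,814
Total COGS = $2,214 + $4,202 + $1,308 + $2,814 = $10,538
Ending inventory: 274 @ $14 = $3,836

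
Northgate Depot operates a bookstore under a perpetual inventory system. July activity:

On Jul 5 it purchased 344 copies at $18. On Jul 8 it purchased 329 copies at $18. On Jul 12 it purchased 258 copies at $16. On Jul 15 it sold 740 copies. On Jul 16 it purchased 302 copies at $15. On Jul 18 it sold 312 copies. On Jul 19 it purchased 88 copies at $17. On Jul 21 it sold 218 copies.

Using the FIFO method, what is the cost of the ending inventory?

Jul 15, 740 sold [FIFO — oldest first]: 344 @ $18 + 329 @ $18 + 67 @ $16 = $13,186
Jul 18, 312 sold [FIFO — oldest first]: 191 @ $16 + 121 @ $15 = $4,871
Jul 21, 218 sold [FIFO — oldest first]: 181 @ $15 + 37 @ $17 = $3,344
Total COGS = $13,186 + $4,871 + $3,344 = $21,401
Ending inventory: 51 @ $17 = $867

Ending inventory = $867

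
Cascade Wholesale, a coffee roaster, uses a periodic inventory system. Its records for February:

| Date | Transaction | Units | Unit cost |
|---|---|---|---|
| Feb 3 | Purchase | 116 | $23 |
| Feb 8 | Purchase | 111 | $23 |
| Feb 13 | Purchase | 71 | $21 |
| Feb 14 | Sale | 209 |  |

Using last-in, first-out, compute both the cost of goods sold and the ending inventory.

COGS = $4,665; ending inventory = $2,047

Feb 14, 209 sold [LIFO — newest first]: 71 @ $21 + 111 @ $23 + 27 @ $23 = $4,665
Ending inventory: 89 @ $23 = $2,047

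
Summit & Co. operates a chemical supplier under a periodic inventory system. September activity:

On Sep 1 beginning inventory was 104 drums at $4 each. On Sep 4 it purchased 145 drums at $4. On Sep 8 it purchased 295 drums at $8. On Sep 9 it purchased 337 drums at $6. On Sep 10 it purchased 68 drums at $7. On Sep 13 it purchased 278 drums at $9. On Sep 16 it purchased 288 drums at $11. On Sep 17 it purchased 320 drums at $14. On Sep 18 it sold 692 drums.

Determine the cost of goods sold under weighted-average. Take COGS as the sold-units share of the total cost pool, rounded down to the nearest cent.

Sep 18, sell 692: 692/1835 × $16,004.00 → $6,035.29
Ending inventory (cost pool remaining) = $9,968.71
Check: goods available $16,004.00 = COGS $6,035.29 + ending $9,968.71

COGS = $6,035.29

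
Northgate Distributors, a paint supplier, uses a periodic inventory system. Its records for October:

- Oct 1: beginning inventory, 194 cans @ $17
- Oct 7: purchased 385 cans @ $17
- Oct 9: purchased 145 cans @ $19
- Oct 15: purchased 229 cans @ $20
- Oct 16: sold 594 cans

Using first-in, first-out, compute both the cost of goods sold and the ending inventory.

Oct 16, 594 sold [FIFO — oldest first]: 194 @ $17 + 385 @ $17 + 15 @ $19 = $10,128
Ending inventory: 130 @ $19 + 229 @ $20 = $7,050

COGS = $10,128; ending inventory = $7,050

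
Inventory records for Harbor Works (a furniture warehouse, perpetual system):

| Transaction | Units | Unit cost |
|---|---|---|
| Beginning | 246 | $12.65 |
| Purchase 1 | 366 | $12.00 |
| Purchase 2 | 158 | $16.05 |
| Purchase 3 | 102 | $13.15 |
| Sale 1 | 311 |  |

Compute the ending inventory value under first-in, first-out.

Ending inventory = $7,489.20

Sale 1 (311) [FIFO — oldest first]: 246 @ $12.65 + 65 @ $12.00 = $3,891.90
Ending inventory: 301 @ $12.00 + 158 @ $16.05 + 102 @ $13.15 = $7,489.20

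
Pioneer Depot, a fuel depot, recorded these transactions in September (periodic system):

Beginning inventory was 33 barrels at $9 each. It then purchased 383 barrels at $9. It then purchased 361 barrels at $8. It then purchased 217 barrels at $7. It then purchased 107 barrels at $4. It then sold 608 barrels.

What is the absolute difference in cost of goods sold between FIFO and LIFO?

FIFO COGS: 33 @ $9 + 383 @ $9 + 192 @ $8 = $5,280
LIFO COGS: 107 @ $4 + 217 @ $7 + 284 @ $8 = $4,219
Difference = |$5,280 − $4,219| = $1,061

$1,061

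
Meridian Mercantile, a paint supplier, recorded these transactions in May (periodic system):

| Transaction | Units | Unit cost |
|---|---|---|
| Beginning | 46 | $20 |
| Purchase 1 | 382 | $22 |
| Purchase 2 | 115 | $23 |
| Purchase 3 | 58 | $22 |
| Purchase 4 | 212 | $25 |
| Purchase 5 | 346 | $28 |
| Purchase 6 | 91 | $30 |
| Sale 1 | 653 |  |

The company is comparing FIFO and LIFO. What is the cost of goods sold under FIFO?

FIFO COGS: 46 @ $20 + 382 @ $22 + 115 @ $23 + 58 @ $22 + 52 @ $25 = $14,545
LIFO COGS: 91 @ $30 + 346 @ $28 + 212 @ $25 + 4 @ $22 = $17,806

COGS = $14,545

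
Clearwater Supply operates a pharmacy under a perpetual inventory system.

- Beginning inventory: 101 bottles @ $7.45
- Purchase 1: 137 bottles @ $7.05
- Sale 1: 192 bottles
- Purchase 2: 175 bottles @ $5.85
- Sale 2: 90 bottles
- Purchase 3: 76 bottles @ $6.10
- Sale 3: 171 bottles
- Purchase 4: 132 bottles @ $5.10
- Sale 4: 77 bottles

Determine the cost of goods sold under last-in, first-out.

COGS = $3,330.15

Sale 1 (192) [LIFO — newest first]: 137 @ $7.05 + 55 @ $7.45 = $1,375.60
Sale 2 (90) [LIFO — newest first]: 90 @ $5.85 = $526.50
Sale 3 (171) [LIFO — newest first]: 76 @ $6.10 + 85 @ $5.85 + 10 @ $7.45 = $1,035.35
Sale 4 (77) [LIFO — newest first]: 77 @ $5.10 = $392.70
Total COGS = $1,375.60 + $526.50 + $1,035.35 + $392.70 = $3,330.15
Ending inventory: 36 @ $7.45 + 55 @ $5.10 = $548.70
Check: goods available $3,878.85 = COGS $3,330.15 + ending $548.70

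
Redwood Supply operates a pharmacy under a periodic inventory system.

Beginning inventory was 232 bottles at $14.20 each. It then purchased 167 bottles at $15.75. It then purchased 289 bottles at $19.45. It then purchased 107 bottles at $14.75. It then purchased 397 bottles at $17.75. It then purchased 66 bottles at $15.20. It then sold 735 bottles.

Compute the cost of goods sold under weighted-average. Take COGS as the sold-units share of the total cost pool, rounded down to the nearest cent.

Sale 1, sell 735: 735/1258 × $21,173.90 → $12,371.07
Ending inventory (cost pool remaining) = $8,802.83
Check: goods available $21,173.90 = COGS $12,371.07 + ending $8,802.83

COGS = $12,371.07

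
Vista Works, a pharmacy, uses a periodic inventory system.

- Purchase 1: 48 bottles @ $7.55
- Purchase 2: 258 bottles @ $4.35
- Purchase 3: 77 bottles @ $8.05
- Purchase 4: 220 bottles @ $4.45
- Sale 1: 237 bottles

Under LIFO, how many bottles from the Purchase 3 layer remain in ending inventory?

60

Sale 1 (237) [LIFO — newest first]: 220 @ $4.45 + 17 @ $8.05 = $1,115.85
Ending inventory: 48 @ $7.55 + 258 @ $4.35 + 60 @ $8.05 = $1,967.70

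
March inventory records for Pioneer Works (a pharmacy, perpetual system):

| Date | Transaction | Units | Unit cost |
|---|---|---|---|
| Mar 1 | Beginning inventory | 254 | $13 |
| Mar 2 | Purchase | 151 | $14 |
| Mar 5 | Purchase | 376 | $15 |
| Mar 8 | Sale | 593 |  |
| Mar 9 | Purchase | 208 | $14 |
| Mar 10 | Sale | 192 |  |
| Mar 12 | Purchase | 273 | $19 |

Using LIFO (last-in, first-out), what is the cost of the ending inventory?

Mar 8, 593 sold [LIFO — newest first]: 376 @ $15 + 151 @ $14 + 66 @ $13 = $8,612
Mar 10, 192 sold [LIFO — newest first]: 192 @ $14 = $2,688
Total COGS = $8,612 + $2,688 = $11,300
Ending inventory: 188 @ $13 + 16 @ $14 + 273 @ $19 = $7,855

Ending inventory = $7,855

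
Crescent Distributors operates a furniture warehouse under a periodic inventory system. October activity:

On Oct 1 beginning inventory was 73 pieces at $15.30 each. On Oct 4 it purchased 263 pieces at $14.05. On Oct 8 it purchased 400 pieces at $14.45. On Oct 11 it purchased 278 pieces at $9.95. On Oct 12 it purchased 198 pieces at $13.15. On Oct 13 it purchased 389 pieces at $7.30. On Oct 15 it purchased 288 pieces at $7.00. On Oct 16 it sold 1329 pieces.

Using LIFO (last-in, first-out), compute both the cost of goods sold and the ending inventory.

Oct 16, 1329 sold [LIFO — newest first]: 288 @ $7.00 + 389 @ $7.30 + 198 @ $13.15 + 278 @ $9.95 + 176 @ $14.45 = $12,768.70
Ending inventory: 73 @ $15.30 + 263 @ $14.05 + 224 @ $14.45 = $8,048.85
Check: goods available $20,817.55 = COGS $12,768.70 + ending $8,048.85

COGS = $12,768.70; ending inventory = $8,048.85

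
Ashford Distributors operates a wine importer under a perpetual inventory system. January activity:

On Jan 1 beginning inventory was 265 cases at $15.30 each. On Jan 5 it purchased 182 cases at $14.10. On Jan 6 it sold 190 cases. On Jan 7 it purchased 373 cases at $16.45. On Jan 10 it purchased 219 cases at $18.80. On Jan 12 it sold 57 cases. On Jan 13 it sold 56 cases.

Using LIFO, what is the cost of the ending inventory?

Jan 6, 190 sold [LIFO — newest first]: 182 @ $14.10 + 8 @ $15.30 = $2,688.60
Jan 12, 57 sold [LIFO — newest first]: 57 @ $18.80 = $1,071.60
Jan 13, 56 sold [LIFO — newest first]: 56 @ $18.80 = $1,052.80
Total COGS = $2,688.60 + $1,071.60 + $1,052.80 = $4,813.00
Ending inventory: 257 @ $15.30 + 373 @ $16.45 + 106 @ $18.80 = $12,060.75

Ending inventory = $12,060.75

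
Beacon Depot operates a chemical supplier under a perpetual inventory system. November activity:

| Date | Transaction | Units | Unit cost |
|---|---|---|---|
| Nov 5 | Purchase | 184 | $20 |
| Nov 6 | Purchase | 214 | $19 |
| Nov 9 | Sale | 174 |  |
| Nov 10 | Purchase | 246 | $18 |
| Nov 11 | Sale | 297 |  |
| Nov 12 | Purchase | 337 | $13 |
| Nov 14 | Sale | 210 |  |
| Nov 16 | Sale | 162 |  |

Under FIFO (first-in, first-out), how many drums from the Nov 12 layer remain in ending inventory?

138

Nov 9, 174 sold [FIFO — oldest first]: 174 @ $20 = $3,480
Nov 11, 297 sold [FIFO — oldest first]: 10 @ $20 + 214 @ $19 + 73 @ $18 = $5,580
Nov 14, 210 sold [FIFO — oldest first]: 173 @ $18 + 37 @ $13 = $3,595
Nov 16, 162 sold [FIFO — oldest first]: 162 @ $13 = $2,106
Total COGS = $3,480 + $5,580 + $3,595 + $2,106 = $14,761
Ending inventory: 138 @ $13 = $1,794
Check: goods available $16,555 = COGS $14,761 + ending $1,794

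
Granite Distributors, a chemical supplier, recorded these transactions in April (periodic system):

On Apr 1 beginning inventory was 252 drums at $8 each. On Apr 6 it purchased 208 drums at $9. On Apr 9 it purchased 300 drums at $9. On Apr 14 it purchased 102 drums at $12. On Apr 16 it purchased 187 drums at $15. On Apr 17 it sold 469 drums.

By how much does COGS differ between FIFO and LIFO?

$1,680

FIFO COGS: 252 @ $8 + 208 @ $9 + 9 @ $9 = $3,969
LIFO COGS: 187 @ $15 + 102 @ $12 + 180 @ $9 = $5,649
Difference = |$3,969 − $5,649| = $1,680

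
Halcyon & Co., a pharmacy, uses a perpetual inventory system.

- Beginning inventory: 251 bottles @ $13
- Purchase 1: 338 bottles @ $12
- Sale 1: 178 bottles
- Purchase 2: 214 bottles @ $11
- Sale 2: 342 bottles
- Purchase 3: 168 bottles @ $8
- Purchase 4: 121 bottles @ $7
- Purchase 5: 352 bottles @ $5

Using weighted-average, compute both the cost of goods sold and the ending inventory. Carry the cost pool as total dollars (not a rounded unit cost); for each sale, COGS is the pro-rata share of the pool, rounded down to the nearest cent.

COGS = $6,294.59; ending inventory = $7,329.41

After Beginning: 251 on hand, pool $3,263.00 (≈ $13.0000 each)
After Purchase 1: 589 on hand, pool $7,319.00 (≈ $12.4261 each)
Sale 1, sell 178: 178/589 × $7,319.00 → $2,211.85
After Purchase 2: 625 on hand, pool $7,461.15 (≈ $11.9378 each)
Sale 2, sell 342: 342/625 × $7,461.15 → $4,082.74
After Purchase 3: 451 on hand, pool $4,722.41 (≈ $10.4710 each)
After Purchase 4: 572 on hand, pool $5,569.41 (≈ $9.7367 each)
After Purchase 5: 924 on hand, pool $7,329.41 (≈ $7.9323 each)
Total COGS = $2,211.85 + $4,082.74 = $6,294.59
Ending inventory (cost pool remaining) = $7,329.41
Check: goods available $13,624.00 = COGS $6,294.59 + ending $7,329.41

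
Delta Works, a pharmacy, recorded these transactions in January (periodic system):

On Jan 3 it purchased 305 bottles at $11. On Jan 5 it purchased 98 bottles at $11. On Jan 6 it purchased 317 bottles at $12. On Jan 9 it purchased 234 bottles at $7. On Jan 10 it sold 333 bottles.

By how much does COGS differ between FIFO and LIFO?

FIFO COGS: 305 @ $11 + 28 @ $11 = $3,663
LIFO COGS: 234 @ $7 + 99 @ $12 = $2,826
Difference = |$3,663 − $2,826| = $837

$837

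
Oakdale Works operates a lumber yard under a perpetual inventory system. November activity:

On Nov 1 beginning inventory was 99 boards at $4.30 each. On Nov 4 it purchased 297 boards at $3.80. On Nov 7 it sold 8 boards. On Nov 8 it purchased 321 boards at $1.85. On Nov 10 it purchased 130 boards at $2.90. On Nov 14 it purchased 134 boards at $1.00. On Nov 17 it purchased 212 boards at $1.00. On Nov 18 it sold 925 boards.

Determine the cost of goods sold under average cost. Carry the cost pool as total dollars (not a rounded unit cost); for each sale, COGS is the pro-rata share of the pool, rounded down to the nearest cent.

COGS = $2,248.08

After Nov 1: 99 on hand, pool $425.70 (≈ $4.3000 each)
After Nov 4: 396 on hand, pool $1,554.30 (≈ $3.9250 each)
Nov 7, sell 8: 8/396 × $1,554.30 → $31.40
After Nov 8: 709 on hand, pool $2,116.75 (≈ $2.9855 each)
After Nov 10: 839 on hand, pool $2,493.75 (≈ $2.9723 each)
After Nov 14: 973 on hand, pool $2,627.75 (≈ $2.7007 each)
After Nov 17: 1185 on hand, pool $2,839.75 (≈ $2.3964 each)
Nov 18, sell 925: 925/1185 × $2,839.75 → $2,216.68
Total COGS = $31.40 + $2,216.68 = $2,248.08
Ending inventory (cost pool remaining) = $623.07
Check: goods available $2,871.15 = COGS $2,248.08 + ending $623.07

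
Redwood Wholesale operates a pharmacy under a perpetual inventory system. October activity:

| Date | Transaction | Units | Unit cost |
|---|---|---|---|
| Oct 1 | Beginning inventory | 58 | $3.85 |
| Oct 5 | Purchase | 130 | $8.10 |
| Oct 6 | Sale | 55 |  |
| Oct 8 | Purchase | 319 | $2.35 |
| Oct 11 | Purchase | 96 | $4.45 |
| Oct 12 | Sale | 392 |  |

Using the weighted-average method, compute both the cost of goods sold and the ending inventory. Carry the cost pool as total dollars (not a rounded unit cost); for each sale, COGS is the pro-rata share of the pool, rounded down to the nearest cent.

After Oct 1: 58 on hand, pool $223.30 (≈ $3.8500 each)
After Oct 5: 188 on hand, pool $1,276.30 (≈ $6.7888 each)
Oct 6, sell 55: 55/188 × $1,276.30 → $373.38
After Oct 8: 452 on hand, pool $1,652.57 (≈ $3.6561 each)
After Oct 11: 548 on hand, pool $2,079.77 (≈ $3.7952 each)
Oct 12, sell 392: 392/548 × $2,079.77 → $1,487.71
Total COGS = $373.38 + $1,487.71 = $1,861.09
Ending inventory (cost pool remaining) = $592.06

COGS = $1,861.09; ending inventory = $592.06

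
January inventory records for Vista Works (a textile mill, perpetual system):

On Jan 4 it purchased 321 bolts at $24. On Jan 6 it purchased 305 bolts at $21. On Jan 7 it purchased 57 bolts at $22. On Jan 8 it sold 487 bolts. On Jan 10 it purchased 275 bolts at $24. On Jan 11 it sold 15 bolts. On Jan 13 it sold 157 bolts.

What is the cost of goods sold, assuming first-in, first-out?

COGS = $14,835

Jan 8, 487 sold [FIFO — oldest first]: 321 @ $24 + 166 @ $21 = $11,190
Jan 11, 15 sold [FIFO — oldest first]: 15 @ $21 = $315
Jan 13, 157 sold [FIFO — oldest first]: 124 @ $21 + 33 @ $22 = $3,330
Total COGS = $11,190 + $315 + $3,330 = $14,835
Ending inventory: 24 @ $22 + 275 @ $24 = $7,128
Check: goods available $21,963 = COGS $14,835 + ending $7,128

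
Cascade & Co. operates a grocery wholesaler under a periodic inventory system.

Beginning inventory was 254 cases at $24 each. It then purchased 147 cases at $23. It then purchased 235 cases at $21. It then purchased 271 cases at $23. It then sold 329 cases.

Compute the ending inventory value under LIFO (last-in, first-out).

Ending inventory = $13,194

Sale 1 (329) [LIFO — newest first]: 271 @ $23 + 58 @ $21 = $7,451
Ending inventory: 254 @ $24 + 147 @ $23 + 177 @ $21 = $13,194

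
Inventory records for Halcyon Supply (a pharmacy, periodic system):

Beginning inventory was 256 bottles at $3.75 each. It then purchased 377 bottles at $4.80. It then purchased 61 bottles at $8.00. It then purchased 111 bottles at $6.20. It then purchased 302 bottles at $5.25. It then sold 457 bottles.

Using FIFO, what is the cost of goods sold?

COGS = $1,924.80

Sale 1 (457) [FIFO — oldest first]: 256 @ $3.75 + 201 @ $4.80 = $1,924.80
Ending inventory: 176 @ $4.80 + 61 @ $8.00 + 111 @ $6.20 + 302 @ $5.25 = $3,606.50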